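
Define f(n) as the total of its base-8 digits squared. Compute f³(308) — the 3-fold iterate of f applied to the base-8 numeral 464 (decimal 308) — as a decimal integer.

308 = (4,6,4)_8 → 4² + 6² + 4² = 68
68 = (1,0,4)_8 → 1² + 0² + 4² = 17
17 = (2,1)_8 → 2² + 1² = 5

5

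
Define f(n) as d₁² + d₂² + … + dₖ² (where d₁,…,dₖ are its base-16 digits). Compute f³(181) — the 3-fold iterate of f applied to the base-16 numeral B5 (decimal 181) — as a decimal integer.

50

181 = (11,5)_16 → 11² + 5² = 121 + 25 = 146
146 = (9,2)_16 → 9² + 2² = 81 + 4 = 85
85 = (5,5)_16 → 5² + 5² = 25 + 25 = 50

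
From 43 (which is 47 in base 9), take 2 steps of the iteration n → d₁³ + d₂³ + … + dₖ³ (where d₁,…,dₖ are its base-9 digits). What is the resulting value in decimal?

133

43 = (4,7)_9 → 4³ + 7³ = 64 + 343 = 407
407 = (5,0,2)_9 → 5³ + 0³ + 2³ = 125 + 0 + 8 = 133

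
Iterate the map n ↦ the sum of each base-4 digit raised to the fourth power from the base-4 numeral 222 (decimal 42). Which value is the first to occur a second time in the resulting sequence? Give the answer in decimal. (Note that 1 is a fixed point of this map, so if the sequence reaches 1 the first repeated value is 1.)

81

42 = (2,2,2)_4 → 2⁴ + 2⁴ + 2⁴ = 48
48 = (3,0,0)_4 → 3⁴ + 0⁴ + 0⁴ = 81
81 = (1,1,0,1)_4 → 1⁴ + 1⁴ + 0⁴ + 1⁴ = 3
3 = (3)_4 → 3⁴ = 81  — 81 already appeared earlier.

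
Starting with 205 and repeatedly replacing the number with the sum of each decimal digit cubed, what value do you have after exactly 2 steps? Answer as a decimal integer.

55

205 → 2³ + 0³ + 5³ = 133
133 → 1³ + 3³ + 3³ = 55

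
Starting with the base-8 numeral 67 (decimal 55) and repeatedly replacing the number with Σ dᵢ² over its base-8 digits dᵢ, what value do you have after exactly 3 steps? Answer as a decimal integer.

45

55 = (6,7)_8 → 6² + 7² = 85
85 = (1,2,5)_8 → 1² + 2² + 5² = 30
30 = (3,6)_8 → 3² + 6² = 45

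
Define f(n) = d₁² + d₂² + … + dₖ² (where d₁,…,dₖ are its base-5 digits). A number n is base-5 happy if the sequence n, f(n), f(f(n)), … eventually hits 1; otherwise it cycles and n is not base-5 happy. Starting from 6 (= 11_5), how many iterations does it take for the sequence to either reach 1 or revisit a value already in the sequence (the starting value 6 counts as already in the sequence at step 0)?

6 = (1,1)_5 → 1² + 1² = 2
2 = (2)_5 → 2² = 4
4 = (4)_5 → 4² = 16
16 = (3,1)_5 → 3² + 1² = 10
10 = (2,0)_5 → 2² + 0² = 4  — 4 repeats.
That took 5 steps.

5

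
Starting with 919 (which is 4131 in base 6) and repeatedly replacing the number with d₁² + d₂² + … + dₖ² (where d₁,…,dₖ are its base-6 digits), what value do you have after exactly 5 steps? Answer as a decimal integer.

41

919 = (4,1,3,1)_6 → 4² + 1² + 3² + 1² = 16 + 1 + 9 + 1 = 27
27 = (4,3)_6 → 4² + 3² = 16 + 9 = 25
25 = (4,1)_6 → 4² + 1² = 16 + 1 = 17
17 = (2,5)_6 → 2² + 5² = 4 + 25 = 29
29 = (4,5)_6 → 4² + 5² = 16 + 25 = 41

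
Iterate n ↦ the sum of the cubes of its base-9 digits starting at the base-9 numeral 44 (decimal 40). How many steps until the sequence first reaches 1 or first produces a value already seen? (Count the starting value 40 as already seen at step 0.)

40 = (4,4)_9 → 4³ + 4³ = 128
128 = (1,5,2)_9 → 1³ + 5³ + 2³ = 134
134 = (1,5,8)_9 → 1³ + 5³ + 8³ = 638
638 = (7,7,8)_9 → 7³ + 7³ + 8³ = 1198
1198 = (1,5,7,1)_9 → 1³ + 5³ + 7³ + 1³ = 470
470 = (5,7,2)_9 → 5³ + 7³ + 2³ = 476
476 = (5,7,8)_9 → 5³ + 7³ + 8³ = 980
980 = (1,3,0,8)_9 → 1³ + 3³ + 0³ + 8³ = 540
540 = (6,6,0)_9 → 6³ + 6³ + 0³ = 432
432 = (5,3,0)_9 → 5³ + 3³ + 0³ = 152
152 = (1,7,8)_9 → 1³ + 7³ + 8³ = 856
856 = (1,1,5,1)_9 → 1³ + 1³ + 5³ + 1³ = 128  — 128 repeats.
That took 12 steps.

12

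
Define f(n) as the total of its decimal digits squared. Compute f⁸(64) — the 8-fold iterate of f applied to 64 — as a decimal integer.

4

64 → 52
52 → 29
29 → 85
85 → 89
89 → 145
145 → 42
42 → 20
20 → 4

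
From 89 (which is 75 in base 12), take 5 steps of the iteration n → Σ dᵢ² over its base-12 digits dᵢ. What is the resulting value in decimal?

25

89 = (7,5)_12 → 74
74 = (6,2)_12 → 40
40 = (3,4)_12 → 25
25 = (2,1)_12 → 5
5 = (5)_12 → 25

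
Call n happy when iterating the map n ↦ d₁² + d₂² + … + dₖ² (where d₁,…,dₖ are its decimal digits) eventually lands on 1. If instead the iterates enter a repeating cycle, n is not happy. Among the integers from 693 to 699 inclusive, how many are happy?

1

693: 693 → 126 → 41 → 17 → 50 → 25 → 29 → 85 → 89 → 145 → 42 → 20 → 4 → 16 → 37 → 58 → 89  — not happy
694: 694 → 133 → 19 → 82 → 68 → 100 → 1  — happy
695: 695 → 142 → 21 → 5 → 25 → 29 → 85 → 89 → 145 → 42 → 20 → 4 → 16 → 37 → 58 → 89  — not happy
696: 696 → 153 → 35 → 34 → 25 → 29 → 85 → 89 → 145 → 42 → 20 → 4 → 16 → 37 → 58 → 89  — not happy
697: 697 → 166 → 73 → 58 → 89 → 145 → 42 → 20 → 4 → 16 → 37 → 58  — not happy
698: 698 → 181 → 66 → 72 → 53 → 34 → 25 → 29 → 85 → 89 → 145 → 42 → 20 → 4 → 16 → 37 → 58 → 89  — not happy
699: 699 → 198 → 146 → 53 → 34 → 25 → 29 → 85 → 89 → 145 → 42 → 20 → 4 → 16 → 37 → 58 → 89  — not happy
happy: 694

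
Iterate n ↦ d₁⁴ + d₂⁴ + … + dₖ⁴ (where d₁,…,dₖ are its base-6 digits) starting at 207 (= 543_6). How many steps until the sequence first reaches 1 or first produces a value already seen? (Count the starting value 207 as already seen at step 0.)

12

207 = (5,4,3)_6 → 5⁴ + 4⁴ + 3⁴ = 625 + 256 + 81 = 962
962 = (4,2,4,2)_6 → 4⁴ + 2⁴ + 4⁴ + 2⁴ = 256 + 16 + 256 + 16 = 544
544 = (2,3,0,4)_6 → 2⁴ + 3⁴ + 0⁴ + 4⁴ = 16 + 81 + 0 + 256 = 353
353 = (1,3,4,5)_6 → 1⁴ + 3⁴ + 4⁴ + 5⁴ = 1 + 81 + 256 + 625 = 963
963 = (4,2,4,3)_6 → 4⁴ + 2⁴ + 4⁴ + 3⁴ = 256 + 16 + 256 + 81 = 609
609 = (2,4,5,3)_6 → 2⁴ + 4⁴ + 5⁴ + 3⁴ = 16 + 256 + 625 + 81 = 978
978 = (4,3,1,0)_6 → 4⁴ + 3⁴ + 1⁴ + 0⁴ = 256 + 81 + 1 + 0 = 338
338 = (1,3,2,2)_6 → 1⁴ + 3⁴ + 2⁴ + 2⁴ = 1 + 81 + 16 + 16 = 114
114 = (3,1,0)_6 → 3⁴ + 1⁴ + 0⁴ = 81 + 1 + 0 = 82
82 = (2,1,4)_6 → 2⁴ + 1⁴ + 4⁴ = 16 + 1 + 256 = 273
273 = (1,1,3,3)_6 → 1⁴ + 1⁴ + 3⁴ + 3⁴ = 1 + 1 + 81 + 81 = 164
164 = (4,3,2)_6 → 4⁴ + 3⁴ + 2⁴ = 256 + 81 + 16 = 353  — 353 repeats.
That took 12 steps.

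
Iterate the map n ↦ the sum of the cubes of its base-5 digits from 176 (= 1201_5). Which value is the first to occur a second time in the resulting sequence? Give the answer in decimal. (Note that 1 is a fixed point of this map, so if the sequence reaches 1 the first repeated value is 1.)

28

176 = (1,2,0,1)_5 → 1³ + 2³ + 0³ + 1³ = 1 + 8 + 0 + 1 = 10
10 = (2,0)_5 → 2³ + 0³ = 8 + 0 = 8
8 = (1,3)_5 → 1³ + 3³ = 1 + 27 = 28
28 = (1,0,3)_5 → 1³ + 0³ + 3³ = 1 + 0 + 27 = 28  — 28 already appeared earlier.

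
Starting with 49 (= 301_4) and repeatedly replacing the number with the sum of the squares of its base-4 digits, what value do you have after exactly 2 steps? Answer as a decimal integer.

49 = (3,0,1)_4 → 3² + 0² + 1² = 10
10 = (2,2)_4 → 2² + 2² = 8

8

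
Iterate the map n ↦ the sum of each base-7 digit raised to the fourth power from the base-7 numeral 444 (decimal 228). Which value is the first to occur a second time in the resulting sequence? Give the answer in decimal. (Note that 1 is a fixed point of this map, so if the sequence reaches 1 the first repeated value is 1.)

898

228 = (4,4,4)_7 → 4⁴ + 4⁴ + 4⁴ = 768
768 = (2,1,4,5)_7 → 2⁴ + 1⁴ + 4⁴ + 5⁴ = 898
898 = (2,4,2,2)_7 → 2⁴ + 4⁴ + 2⁴ + 2⁴ = 304
304 = (6,1,3)_7 → 6⁴ + 1⁴ + 3⁴ = 1378
1378 = (4,0,0,6)_7 → 4⁴ + 0⁴ + 0⁴ + 6⁴ = 1552
1552 = (4,3,4,5)_7 → 4⁴ + 3⁴ + 4⁴ + 5⁴ = 1218
1218 = (3,3,6,0)_7 → 3⁴ + 3⁴ + 6⁴ + 0⁴ = 1458
1458 = (4,1,5,2)_7 → 4⁴ + 1⁴ + 5⁴ + 2⁴ = 898  — 898 already appeared earlier.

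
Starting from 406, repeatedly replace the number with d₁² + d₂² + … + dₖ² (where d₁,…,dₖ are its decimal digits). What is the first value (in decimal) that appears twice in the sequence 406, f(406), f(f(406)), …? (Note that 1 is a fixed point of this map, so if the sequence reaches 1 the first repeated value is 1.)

89

406 → 4² + 0² + 6² = 52
52 → 5² + 2² = 29
29 → 2² + 9² = 85
85 → 8² + 5² = 89
89 → 8² + 9² = 145
145 → 1² + 4² + 5² = 42
42 → 4² + 2² = 20
20 → 2² + 0² = 4
4 → 4² = 16
16 → 1² + 6² = 37
37 → 3² + 7² = 58
58 → 5² + 8² = 89  — 89 already appeared earlier.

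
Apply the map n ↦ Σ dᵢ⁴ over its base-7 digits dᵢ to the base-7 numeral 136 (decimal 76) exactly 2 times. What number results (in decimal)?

76 = (1,3,6)_7 → 1⁴ + 3⁴ + 6⁴ = 1378
1378 = (4,0,0,6)_7 → 4⁴ + 0⁴ + 0⁴ + 6⁴ = 1552

1552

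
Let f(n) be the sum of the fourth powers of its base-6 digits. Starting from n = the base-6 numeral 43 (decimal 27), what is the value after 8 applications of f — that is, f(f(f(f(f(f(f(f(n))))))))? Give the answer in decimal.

27 = (4,3)_6 → 4⁴ + 3⁴ = 337
337 = (1,3,2,1)_6 → 1⁴ + 3⁴ + 2⁴ + 1⁴ = 99
99 = (2,4,3)_6 → 2⁴ + 4⁴ + 3⁴ = 353
353 = (1,3,4,5)_6 → 1⁴ + 3⁴ + 4⁴ + 5⁴ = 963
963 = (4,2,4,3)_6 → 4⁴ + 2⁴ + 4⁴ + 3⁴ = 609
609 = (2,4,5,3)_6 → 2⁴ + 4⁴ + 5⁴ + 3⁴ = 978
978 = (4,3,1,0)_6 → 4⁴ + 3⁴ + 1⁴ + 0⁴ = 338
338 = (1,3,2,2)_6 → 1⁴ + 3⁴ + 2⁴ + 2⁴ = 114

114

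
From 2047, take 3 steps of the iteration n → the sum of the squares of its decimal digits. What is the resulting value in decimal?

2047 → 2² + 0² + 4² + 7² = 4 + 0 + 16 + 49 = 69
69 → 6² + 9² = 36 + 81 = 117
117 → 1² + 1² + 7² = 1 + 1 + 49 = 51

51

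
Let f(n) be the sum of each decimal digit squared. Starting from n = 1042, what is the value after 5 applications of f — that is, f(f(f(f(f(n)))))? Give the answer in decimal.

1042 → 21
21 → 5
5 → 25
25 → 29
29 → 85

85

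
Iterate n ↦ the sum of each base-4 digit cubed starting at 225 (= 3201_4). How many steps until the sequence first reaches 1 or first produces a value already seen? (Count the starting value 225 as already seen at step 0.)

3

225 = (3,2,0,1)_4 → 3³ + 2³ + 0³ + 1³ = 36
36 = (2,1,0)_4 → 2³ + 1³ + 0³ = 9
9 = (2,1)_4 → 2³ + 1³ = 9  — 9 repeats.
That took 3 steps.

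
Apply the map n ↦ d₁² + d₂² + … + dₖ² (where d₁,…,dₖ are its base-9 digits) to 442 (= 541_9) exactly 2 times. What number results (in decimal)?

442 = (5,4,1)_9 → 5² + 4² + 1² = 25 + 16 + 1 = 42
42 = (4,6)_9 → 4² + 6² = 16 + 36 = 52

52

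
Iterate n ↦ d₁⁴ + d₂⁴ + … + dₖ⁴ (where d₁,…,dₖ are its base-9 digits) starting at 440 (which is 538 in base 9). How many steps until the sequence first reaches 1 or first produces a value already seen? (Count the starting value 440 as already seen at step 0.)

440 = (5,3,8)_9 → 5⁴ + 3⁴ + 8⁴ = 4802
4802 = (6,5,2,5)_9 → 6⁴ + 5⁴ + 2⁴ + 5⁴ = 2562
2562 = (3,4,5,6)_9 → 3⁴ + 4⁴ + 5⁴ + 6⁴ = 2258
2258 = (3,0,7,8)_9 → 3⁴ + 0⁴ + 7⁴ + 8⁴ = 6578
6578 = (1,0,0,1,8)_9 → 1⁴ + 0⁴ + 0⁴ + 1⁴ + 8⁴ = 4098
4098 = (5,5,5,3)_9 → 5⁴ + 5⁴ + 5⁴ + 3⁴ = 1956
1956 = (2,6,1,3)_9 → 2⁴ + 6⁴ + 1⁴ + 3⁴ = 1394
1394 = (1,8,1,8)_9 → 1⁴ + 8⁴ + 1⁴ + 8⁴ = 8194
8194 = (1,2,2,1,4)_9 → 1⁴ + 2⁴ + 2⁴ + 1⁴ + 4⁴ = 290
290 = (3,5,2)_9 → 3⁴ + 5⁴ + 2⁴ = 722
722 = (8,8,2)_9 → 8⁴ + 8⁴ + 2⁴ = 8208
8208 = (1,2,2,3,0)_9 → 1⁴ + 2⁴ + 2⁴ + 3⁴ + 0⁴ = 114
114 = (1,3,6)_9 → 1⁴ + 3⁴ + 6⁴ = 1378
1378 = (1,8,0,1)_9 → 1⁴ + 8⁴ + 0⁴ + 1⁴ = 4098  — 4098 repeats.
That took 14 steps.

14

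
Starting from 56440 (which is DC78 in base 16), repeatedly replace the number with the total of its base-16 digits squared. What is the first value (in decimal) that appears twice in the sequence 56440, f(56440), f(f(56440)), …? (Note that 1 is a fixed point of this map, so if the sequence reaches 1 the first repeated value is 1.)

56440 = (13,12,7,8)_16 → 13² + 12² + 7² + 8² = 426
426 = (1,10,10)_16 → 1² + 10² + 10² = 201
201 = (12,9)_16 → 12² + 9² = 225
225 = (14,1)_16 → 14² + 1² = 197
197 = (12,5)_16 → 12² + 5² = 169
169 = (10,9)_16 → 10² + 9² = 181
181 = (11,5)_16 → 11² + 5² = 146
146 = (9,2)_16 → 9² + 2² = 85
85 = (5,5)_16 → 5² + 5² = 50
50 = (3,2)_16 → 3² + 2² = 13
13 = (13)_16 → 13² = 169  — 169 already appeared earlier.

169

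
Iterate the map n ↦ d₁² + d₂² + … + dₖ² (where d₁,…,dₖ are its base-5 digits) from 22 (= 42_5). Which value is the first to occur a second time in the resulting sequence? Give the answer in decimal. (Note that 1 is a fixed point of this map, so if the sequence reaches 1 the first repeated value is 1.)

22 = (4,2)_5 → 4² + 2² = 16 + 4 = 20
20 = (4,0)_5 → 4² + 0² = 16 + 0 = 16
16 = (3,1)_5 → 3² + 1² = 9 + 1 = 10
10 = (2,0)_5 → 2² + 0² = 4 + 0 = 4
4 = (4)_5 → 4² = 16  — 16 already appeared earlier.

16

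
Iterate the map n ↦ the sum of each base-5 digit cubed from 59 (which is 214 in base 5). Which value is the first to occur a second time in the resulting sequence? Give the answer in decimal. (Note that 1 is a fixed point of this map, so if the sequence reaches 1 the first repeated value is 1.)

9

59 = (2,1,4)_5 → 2³ + 1³ + 4³ = 8 + 1 + 64 = 73
73 = (2,4,3)_5 → 2³ + 4³ + 3³ = 8 + 64 + 27 = 99
99 = (3,4,4)_5 → 3³ + 4³ + 4³ = 27 + 64 + 64 = 155
155 = (1,1,1,0)_5 → 1³ + 1³ + 1³ + 0³ = 1 + 1 + 1 + 0 = 3
3 = (3)_5 → 3³ = 27
27 = (1,0,2)_5 → 1³ + 0³ + 2³ = 1 + 0 + 8 = 9
9 = (1,4)_5 → 1³ + 4³ = 1 + 64 = 65
65 = (2,3,0)_5 → 2³ + 3³ + 0³ = 8 + 27 + 0 = 35
35 = (1,2,0)_5 → 1³ + 2³ + 0³ = 1 + 8 + 0 = 9  — 9 already appeared earlier.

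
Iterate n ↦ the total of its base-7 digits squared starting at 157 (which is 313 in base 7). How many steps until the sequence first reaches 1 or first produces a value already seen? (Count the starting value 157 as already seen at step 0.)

157 = (3,1,3)_7 → 3² + 1² + 3² = 9 + 1 + 9 = 19
19 = (2,5)_7 → 2² + 5² = 4 + 25 = 29
29 = (4,1)_7 → 4² + 1² = 16 + 1 = 17
17 = (2,3)_7 → 2² + 3² = 4 + 9 = 13
13 = (1,6)_7 → 1² + 6² = 1 + 36 = 37
37 = (5,2)_7 → 5² + 2² = 25 + 4 = 29  — 29 repeats.
That took 6 steps.

6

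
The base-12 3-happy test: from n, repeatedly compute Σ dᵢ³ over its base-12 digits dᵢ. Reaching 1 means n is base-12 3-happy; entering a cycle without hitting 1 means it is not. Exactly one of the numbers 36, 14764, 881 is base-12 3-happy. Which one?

36: 36 → 27 → 35 → 1339 → 1099 → 1029 → 1073 → 593 → 190 → 1028 → 856 → 1520 → 1728 → 1  — reaches 1 (base-12 3-happy)
14764: 14764 → 1008 → 343 → 415 → 1351 → 1136 → 1855 → 1344 → 793 → 342 → 288 → 8 → 512 → 755 → 1464 → 1008  — repeats 1008 (not base-12 3-happy)
881: 881 → 342 → 288 → 8 → 512 → 755 → 1464 → 1008 → 343 → 415 → 1351 → 1136 → 1855 → 1344 → 793 → 342  — repeats 342 (not base-12 3-happy)

36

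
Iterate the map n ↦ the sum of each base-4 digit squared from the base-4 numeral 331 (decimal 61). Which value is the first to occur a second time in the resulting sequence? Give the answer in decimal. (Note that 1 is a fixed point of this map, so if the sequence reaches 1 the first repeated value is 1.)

61 = (3,3,1)_4 → 19
19 = (1,0,3)_4 → 10
10 = (2,2)_4 → 8
8 = (2,0)_4 → 4
4 = (1,0)_4 → 1  — reached the fixed point 1.
1 → 1, so 1 is the first repeated value.

1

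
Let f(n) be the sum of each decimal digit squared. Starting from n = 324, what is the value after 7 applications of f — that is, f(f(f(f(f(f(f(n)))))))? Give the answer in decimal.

4

324 → 3² + 2² + 4² = 29
29 → 2² + 9² = 85
85 → 8² + 5² = 89
89 → 8² + 9² = 145
145 → 1² + 4² + 5² = 42
42 → 4² + 2² = 20
20 → 2² + 0² = 4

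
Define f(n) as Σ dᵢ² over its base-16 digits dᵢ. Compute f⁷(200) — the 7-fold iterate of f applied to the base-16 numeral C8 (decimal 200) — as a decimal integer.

200 = (12,8)_16 → 12² + 8² = 144 + 64 = 208
208 = (13,0)_16 → 13² + 0² = 169 + 0 = 169
169 = (10,9)_16 → 10² + 9² = 100 + 81 = 181
181 = (11,5)_16 → 11² + 5² = 121 + 25 = 146
146 = (9,2)_16 → 9² + 2² = 81 + 4 = 85
85 = (5,5)_16 → 5² + 5² = 25 + 25 = 50
50 = (3,2)_16 → 3² + 2² = 9 + 4 = 13

13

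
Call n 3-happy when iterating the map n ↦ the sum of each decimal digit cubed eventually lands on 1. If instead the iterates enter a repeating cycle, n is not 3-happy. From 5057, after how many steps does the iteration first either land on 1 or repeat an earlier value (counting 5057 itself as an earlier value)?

5057 → 5³ + 0³ + 5³ + 7³ = 593
593 → 5³ + 9³ + 3³ = 881
881 → 8³ + 8³ + 1³ = 1025
1025 → 1³ + 0³ + 2³ + 5³ = 134
134 → 1³ + 3³ + 4³ = 92
92 → 9³ + 2³ = 737
737 → 7³ + 3³ + 7³ = 713
713 → 7³ + 1³ + 3³ = 371
371 → 3³ + 7³ + 1³ = 371  — 371 repeats.
That took 9 steps.

9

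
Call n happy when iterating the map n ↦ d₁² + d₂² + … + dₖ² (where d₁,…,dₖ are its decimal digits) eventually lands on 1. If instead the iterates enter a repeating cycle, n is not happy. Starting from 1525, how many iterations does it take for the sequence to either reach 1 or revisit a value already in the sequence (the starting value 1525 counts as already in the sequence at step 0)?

1525 → 1² + 5² + 2² + 5² = 1 + 25 + 4 + 25 = 55
55 → 5² + 5² = 25 + 25 = 50
50 → 5² + 0² = 25 + 0 = 25
25 → 2² + 5² = 4 + 25 = 29
29 → 2² + 9² = 4 + 81 = 85
85 → 8² + 5² = 64 + 25 = 89
89 → 8² + 9² = 64 + 81 = 145
145 → 1² + 4² + 5² = 1 + 16 + 25 = 42
42 → 4² + 2² = 16 + 4 = 20
20 → 2² + 0² = 4 + 0 = 4
4 → 4² = 16
16 → 1² + 6² = 1 + 36 = 37
37 → 3² + 7² = 9 + 49 = 58
58 → 5² + 8² = 25 + 64 = 89  — 89 repeats.
That took 14 steps.

14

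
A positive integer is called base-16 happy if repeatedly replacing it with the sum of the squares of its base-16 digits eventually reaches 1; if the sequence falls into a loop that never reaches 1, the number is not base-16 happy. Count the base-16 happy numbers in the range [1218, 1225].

2

1218: 1218 → 164 → 116 → 65 → 17 → 2 → 4 → 16 → 1  (reaches 1)
1219: 1219 → 169 → 181 → 146 → 85 → 50 → 13 → 169  (repeats 169)
1220: 1220 → 176 → 121 → 130 → 68 → 32 → 4 → 16 → 1  (reaches 1)
1221: 1221 → 185 → 202 → 244 → 241 → 226 → 200 → 208 → 169 → 181 → 146 → 85 → 50 → 13 → 169  (repeats 169)
1222: 1222 → 196 → 160 → 100 → 52 → 25 → 82 → 29 → 170 → 200 → 208 → 169 → 181 → 146 → 85 → 50 → 13 → 169  (repeats 169)
1223: 1223 → 209 → 170 → 200 → 208 → 169 → 181 → 146 → 85 → 50 → 13 → 169  (repeats 169)
1224: 1224 → 224 → 196 → 160 → 100 → 52 → 25 → 82 → 29 → 170 → 200 → 208 → 169 → 181 → 146 → 85 → 50 → 13 → 169  (repeats 169)
1225: 1225 → 241 → 226 → 200 → 208 → 169 → 181 → 146 → 85 → 50 → 13 → 169  (repeats 169)
base-16 happy: 1218, 1220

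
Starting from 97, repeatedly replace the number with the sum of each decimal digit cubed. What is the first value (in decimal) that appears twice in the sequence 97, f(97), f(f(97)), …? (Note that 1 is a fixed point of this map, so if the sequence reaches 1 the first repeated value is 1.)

352

97 → 9³ + 7³ = 729 + 343 = 1072
1072 → 1³ + 0³ + 7³ + 2³ = 1 + 0 + 343 + 8 = 352
352 → 3³ + 5³ + 2³ = 27 + 125 + 8 = 160
160 → 1³ + 6³ + 0³ = 1 + 216 + 0 = 217
217 → 2³ + 1³ + 7³ = 8 + 1 + 343 = 352  — 352 already appeared earlier.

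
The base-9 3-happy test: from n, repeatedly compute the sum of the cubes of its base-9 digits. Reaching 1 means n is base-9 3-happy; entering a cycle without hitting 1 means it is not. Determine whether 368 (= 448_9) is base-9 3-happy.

368 = (4,4,8)_9 → 4³ + 4³ + 8³ = 640
640 = (7,8,1)_9 → 7³ + 8³ + 1³ = 856
856 = (1,1,5,1)_9 → 1³ + 1³ + 5³ + 1³ = 128
128 = (1,5,2)_9 → 1³ + 5³ + 2³ = 134
134 = (1,5,8)_9 → 1³ + 5³ + 8³ = 638
638 = (7,7,8)_9 → 7³ + 7³ + 8³ = 1198
1198 = (1,5,7,1)_9 → 1³ + 5³ + 7³ + 1³ = 470
470 = (5,7,2)_9 → 5³ + 7³ + 2³ = 476
476 = (5,7,8)_9 → 5³ + 7³ + 8³ = 980
980 = (1,3,0,8)_9 → 1³ + 3³ + 0³ + 8³ = 540
540 = (6,6,0)_9 → 6³ + 6³ + 0³ = 432
432 = (5,3,0)_9 → 5³ + 3³ + 0³ = 152
152 = (1,7,8)_9 → 1³ + 7³ + 8³ = 856  — 856 already seen; the sequence cycles without reaching 1.

not base-9 3-happy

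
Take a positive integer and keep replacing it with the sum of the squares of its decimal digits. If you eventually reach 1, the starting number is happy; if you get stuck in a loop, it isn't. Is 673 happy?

happy

673 → 6² + 7² + 3² = 94
94 → 9² + 4² = 97
97 → 9² + 7² = 130
130 → 1² + 3² + 0² = 10
10 → 1² + 0² = 1  — reached 1.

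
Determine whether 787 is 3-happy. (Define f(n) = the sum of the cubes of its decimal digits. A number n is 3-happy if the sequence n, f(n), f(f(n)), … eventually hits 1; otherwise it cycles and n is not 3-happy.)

3-happy

787 → 7³ + 8³ + 7³ = 343 + 512 + 343 = 1198
1198 → 1³ + 1³ + 9³ + 8³ = 1 + 1 + 729 + 512 = 1243
1243 → 1³ + 2³ + 4³ + 3³ = 1 + 8 + 64 + 27 = 100
100 → 1³ + 0³ + 0³ = 1 + 0 + 0 = 1  — reached 1.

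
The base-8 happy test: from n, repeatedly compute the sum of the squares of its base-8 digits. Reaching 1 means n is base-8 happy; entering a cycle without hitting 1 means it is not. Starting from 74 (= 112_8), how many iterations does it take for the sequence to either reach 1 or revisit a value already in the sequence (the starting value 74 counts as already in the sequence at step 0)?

6

74 = (1,1,2)_8 → 1² + 1² + 2² = 6
6 = (6)_8 → 6² = 36
36 = (4,4)_8 → 4² + 4² = 32
32 = (4,0)_8 → 4² + 0² = 16
16 = (2,0)_8 → 2² + 0² = 4
4 = (4)_8 → 4² = 16  — 16 repeats.
That took 6 steps.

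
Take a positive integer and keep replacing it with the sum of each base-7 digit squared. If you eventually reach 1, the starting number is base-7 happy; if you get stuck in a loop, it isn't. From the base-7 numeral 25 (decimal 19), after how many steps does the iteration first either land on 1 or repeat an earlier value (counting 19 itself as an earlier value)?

5

19 = (2,5)_7 → 29
29 = (4,1)_7 → 17
17 = (2,3)_7 → 13
13 = (1,6)_7 → 37
37 = (5,2)_7 → 29  — 29 repeats.
That took 5 steps.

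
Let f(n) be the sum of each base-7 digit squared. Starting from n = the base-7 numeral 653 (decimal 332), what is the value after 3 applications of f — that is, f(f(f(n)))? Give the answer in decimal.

332 = (6,5,3)_7 → 70
70 = (1,3,0)_7 → 10
10 = (1,3)_7 → 10

10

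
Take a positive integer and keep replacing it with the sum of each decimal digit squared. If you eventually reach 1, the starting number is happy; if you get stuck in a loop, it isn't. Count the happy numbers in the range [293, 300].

1

293: 293 → 94 → 97 → 130 → 10 → 1  (reaches 1)
294: 294 → 101 → 2 → 4 → 16 → 37 → 58 → 89 → 145 → 42 → 20 → 4  (repeats 4)
295: 295 → 110 → 2 → 4 → 16 → 37 → 58 → 89 → 145 → 42 → 20 → 4  (repeats 4)
296: 296 → 121 → 6 → 36 → 45 → 41 → 17 → 50 → 25 → 29 → 85 → 89 → 145 → 42 → 20 → 4 → 16 → 37 → 58 → 89  (repeats 89)
297: 297 → 134 → 26 → 40 → 16 → 37 → 58 → 89 → 145 → 42 → 20 → 4 → 16  (repeats 16)
298: 298 → 149 → 98 → 145 → 42 → 20 → 4 → 16 → 37 → 58 → 89 → 145  (repeats 145)
299: 299 → 166 → 73 → 58 → 89 → 145 → 42 → 20 → 4 → 16 → 37 → 58  (repeats 58)
300: 300 → 9 → 81 → 65 → 61 → 37 → 58 → 89 → 145 → 42 → 20 → 4 → 16 → 37  (repeats 37)
happy: 293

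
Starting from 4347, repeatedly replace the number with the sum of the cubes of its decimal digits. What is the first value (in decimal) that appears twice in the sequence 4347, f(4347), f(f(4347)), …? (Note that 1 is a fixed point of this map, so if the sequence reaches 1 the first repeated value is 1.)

4347 → 4³ + 3³ + 4³ + 7³ = 498
498 → 4³ + 9³ + 8³ = 1305
1305 → 1³ + 3³ + 0³ + 5³ = 153
153 → 1³ + 5³ + 3³ = 153  — 153 already appeared earlier.

153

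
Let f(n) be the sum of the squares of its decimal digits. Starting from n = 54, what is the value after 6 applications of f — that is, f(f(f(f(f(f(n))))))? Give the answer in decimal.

85

54 → 5² + 4² = 25 + 16 = 41
41 → 4² + 1² = 16 + 1 = 17
17 → 1² + 7² = 1 + 49 = 50
50 → 5² + 0² = 25 + 0 = 25
25 → 2² + 5² = 4 + 25 = 29
29 → 2² + 9² = 4 + 81 = 85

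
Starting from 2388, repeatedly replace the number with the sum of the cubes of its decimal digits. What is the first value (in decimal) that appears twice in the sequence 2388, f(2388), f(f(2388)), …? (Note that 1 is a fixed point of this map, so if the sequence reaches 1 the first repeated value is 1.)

153

2388 → 2³ + 3³ + 8³ + 8³ = 8 + 27 + 512 + 512 = 1059
1059 → 1³ + 0³ + 5³ + 9³ = 1 + 0 + 125 + 729 = 855
855 → 8³ + 5³ + 5³ = 512 + 125 + 125 = 762
762 → 7³ + 6³ + 2³ = 343 + 216 + 8 = 567
567 → 5³ + 6³ + 7³ = 125 + 216 + 343 = 684
684 → 6³ + 8³ + 4³ = 216 + 512 + 64 = 792
792 → 7³ + 9³ + 2³ = 343 + 729 + 8 = 1080
1080 → 1³ + 0³ + 8³ + 0³ = 1 + 0 + 512 + 0 = 513
513 → 5³ + 1³ + 3³ = 125 + 1 + 27 = 153
153 → 1³ + 5³ + 3³ = 1 + 125 + 27 = 153  — 153 already appeared earlier.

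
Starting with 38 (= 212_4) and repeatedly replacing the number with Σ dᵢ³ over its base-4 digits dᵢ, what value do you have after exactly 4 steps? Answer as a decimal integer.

8

38 = (2,1,2)_4 → 2³ + 1³ + 2³ = 8 + 1 + 8 = 17
17 = (1,0,1)_4 → 1³ + 0³ + 1³ = 1 + 0 + 1 = 2
2 = (2)_4 → 2³ = 8
8 = (2,0)_4 → 2³ + 0³ = 8 + 0 = 8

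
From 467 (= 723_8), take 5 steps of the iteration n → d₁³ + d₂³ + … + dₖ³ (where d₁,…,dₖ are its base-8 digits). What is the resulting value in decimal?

467 = (7,2,3)_8 → 7³ + 2³ + 3³ = 343 + 8 + 27 = 378
378 = (5,7,2)_8 → 5³ + 7³ + 2³ = 125 + 343 + 8 = 476
476 = (7,3,4)_8 → 7³ + 3³ + 4³ = 343 + 27 + 64 = 434
434 = (6,6,2)_8 → 6³ + 6³ + 2³ = 216 + 216 + 8 = 440
440 = (6,7,0)_8 → 6³ + 7³ + 0³ = 216 + 343 + 0 = 559

559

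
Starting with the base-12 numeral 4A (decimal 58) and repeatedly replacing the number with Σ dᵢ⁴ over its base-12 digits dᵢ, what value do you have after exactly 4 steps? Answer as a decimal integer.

58 = (4,10)_12 → 4⁴ + 10⁴ = 10256
10256 = (5,11,2,8)_12 → 5⁴ + 11⁴ + 2⁴ + 8⁴ = 19378
19378 = (11,2,6,10)_12 → 11⁴ + 2⁴ + 6⁴ + 10⁴ = 25953
25953 = (1,3,0,2,9)_12 → 1⁴ + 3⁴ + 0⁴ + 2⁴ + 9⁴ = 6659

6659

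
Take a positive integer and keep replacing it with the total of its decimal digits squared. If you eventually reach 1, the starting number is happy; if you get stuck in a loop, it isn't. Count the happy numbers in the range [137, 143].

1

137: 137 → 59 → 106 → 37 → 58 → 89 → 145 → 42 → 20 → 4 → 16 → 37  (repeats 37)
138: 138 → 74 → 65 → 61 → 37 → 58 → 89 → 145 → 42 → 20 → 4 → 16 → 37  (repeats 37)
139: 139 → 91 → 82 → 68 → 100 → 1  (reaches 1)
140: 140 → 17 → 50 → 25 → 29 → 85 → 89 → 145 → 42 → 20 → 4 → 16 → 37 → 58 → 89  (repeats 89)
141: 141 → 18 → 65 → 61 → 37 → 58 → 89 → 145 → 42 → 20 → 4 → 16 → 37  (repeats 37)
142: 142 → 21 → 5 → 25 → 29 → 85 → 89 → 145 → 42 → 20 → 4 → 16 → 37 → 58 → 89  (repeats 89)
143: 143 → 26 → 40 → 16 → 37 → 58 → 89 → 145 → 42 → 20 → 4 → 16  (repeats 16)
happy: 139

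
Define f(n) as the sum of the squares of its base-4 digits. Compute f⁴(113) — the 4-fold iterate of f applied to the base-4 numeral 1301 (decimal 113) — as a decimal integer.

8

113 = (1,3,0,1)_4 → 1² + 3² + 0² + 1² = 1 + 9 + 0 + 1 = 11
11 = (2,3)_4 → 2² + 3² = 4 + 9 = 13
13 = (3,1)_4 → 3² + 1² = 9 + 1 = 10
10 = (2,2)_4 → 2² + 2² = 4 + 4 = 8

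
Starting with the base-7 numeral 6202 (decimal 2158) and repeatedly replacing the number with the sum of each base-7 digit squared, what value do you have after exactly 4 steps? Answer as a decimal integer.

2158 = (6,2,0,2)_7 → 6² + 2² + 0² + 2² = 36 + 4 + 0 + 4 = 44
44 = (6,2)_7 → 6² + 2² = 36 + 4 = 40
40 = (5,5)_7 → 5² + 5² = 25 + 25 = 50
50 = (1,0,1)_7 → 1² + 0² + 1² = 1 + 0 + 1 = 2

2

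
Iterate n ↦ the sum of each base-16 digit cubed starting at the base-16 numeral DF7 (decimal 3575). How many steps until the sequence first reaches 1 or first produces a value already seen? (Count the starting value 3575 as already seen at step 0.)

12

3575 = (13,15,7)_16 → 13³ + 15³ + 7³ = 5915
5915 = (1,7,1,11)_16 → 1³ + 7³ + 1³ + 11³ = 1676
1676 = (6,8,12)_16 → 6³ + 8³ + 12³ = 2456
2456 = (9,9,8)_16 → 9³ + 9³ + 8³ = 1970
1970 = (7,11,2)_16 → 7³ + 11³ + 2³ = 1682
1682 = (6,9,2)_16 → 6³ + 9³ + 2³ = 953
953 = (3,11,9)_16 → 3³ + 11³ + 9³ = 2087
2087 = (8,2,7)_16 → 8³ + 2³ + 7³ = 863
863 = (3,5,15)_16 → 3³ + 5³ + 15³ = 3527
3527 = (13,12,7)_16 → 13³ + 12³ + 7³ = 4268
4268 = (1,0,10,12)_16 → 1³ + 0³ + 10³ + 12³ = 2729
2729 = (10,10,9)_16 → 10³ + 10³ + 9³ = 2729  — 2729 repeats.
That took 12 steps.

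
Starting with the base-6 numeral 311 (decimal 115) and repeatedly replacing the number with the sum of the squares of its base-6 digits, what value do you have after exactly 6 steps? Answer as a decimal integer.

25

115 = (3,1,1)_6 → 11
11 = (1,5)_6 → 26
26 = (4,2)_6 → 20
20 = (3,2)_6 → 13
13 = (2,1)_6 → 5
5 = (5)_6 → 25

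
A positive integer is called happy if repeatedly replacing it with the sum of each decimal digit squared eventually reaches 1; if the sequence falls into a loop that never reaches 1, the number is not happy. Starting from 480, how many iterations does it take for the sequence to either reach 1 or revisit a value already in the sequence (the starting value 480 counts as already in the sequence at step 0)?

14

480 → 4² + 8² + 0² = 80
80 → 8² + 0² = 64
64 → 6² + 4² = 52
52 → 5² + 2² = 29
29 → 2² + 9² = 85
85 → 8² + 5² = 89
89 → 8² + 9² = 145
145 → 1² + 4² + 5² = 42
42 → 4² + 2² = 20
20 → 2² + 0² = 4
4 → 4² = 16
16 → 1² + 6² = 37
37 → 3² + 7² = 58
58 → 5² + 8² = 89  — 89 repeats.
That took 14 steps.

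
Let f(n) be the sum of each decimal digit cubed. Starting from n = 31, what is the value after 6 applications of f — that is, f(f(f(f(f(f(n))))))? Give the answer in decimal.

31 → 3³ + 1³ = 28
28 → 2³ + 8³ = 520
520 → 5³ + 2³ + 0³ = 133
133 → 1³ + 3³ + 3³ = 55
55 → 5³ + 5³ = 250
250 → 2³ + 5³ + 0³ = 133

133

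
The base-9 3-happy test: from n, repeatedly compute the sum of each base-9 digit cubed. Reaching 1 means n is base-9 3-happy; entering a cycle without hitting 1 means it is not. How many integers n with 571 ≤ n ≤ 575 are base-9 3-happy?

571: 571 → 407 → 133 → 469 → 469  (repeats 469)
572: 572 → 468 → 468  (repeats 468)
573: 573 → 559 → 729 → 1  (reaches 1)
574: 574 → 686 → 584 → 856 → 128 → 134 → 638 → 1198 → 470 → 476 → 980 → 540 → 432 → 152 → 856  (repeats 856)
575: 575 → 855 → 127 → 127  (repeats 127)
base-9 3-happy: 573

1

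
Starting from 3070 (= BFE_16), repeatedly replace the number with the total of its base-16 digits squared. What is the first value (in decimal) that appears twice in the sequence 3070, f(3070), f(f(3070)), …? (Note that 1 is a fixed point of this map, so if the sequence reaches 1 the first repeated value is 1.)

3070 = (11,15,14)_16 → 11² + 15² + 14² = 542
542 = (2,1,14)_16 → 2² + 1² + 14² = 201
201 = (12,9)_16 → 12² + 9² = 225
225 = (14,1)_16 → 14² + 1² = 197
197 = (12,5)_16 → 12² + 5² = 169
169 = (10,9)_16 → 10² + 9² = 181
181 = (11,5)_16 → 11² + 5² = 146
146 = (9,2)_16 → 9² + 2² = 85
85 = (5,5)_16 → 5² + 5² = 50
50 = (3,2)_16 → 3² + 2² = 13
13 = (13)_16 → 13² = 169  — 169 already appeared earlier.

169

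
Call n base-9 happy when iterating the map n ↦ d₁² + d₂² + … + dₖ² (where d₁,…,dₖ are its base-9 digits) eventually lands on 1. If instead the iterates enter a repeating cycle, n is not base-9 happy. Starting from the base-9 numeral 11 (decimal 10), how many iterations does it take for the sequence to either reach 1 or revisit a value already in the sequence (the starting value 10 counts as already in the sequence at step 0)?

10 = (1,1)_9 → 1² + 1² = 1 + 1 = 2
2 = (2)_9 → 2² = 4
4 = (4)_9 → 4² = 16
16 = (1,7)_9 → 1² + 7² = 1 + 49 = 50
50 = (5,5)_9 → 5² + 5² = 25 + 25 = 50  — 50 repeats.
That took 5 steps.

5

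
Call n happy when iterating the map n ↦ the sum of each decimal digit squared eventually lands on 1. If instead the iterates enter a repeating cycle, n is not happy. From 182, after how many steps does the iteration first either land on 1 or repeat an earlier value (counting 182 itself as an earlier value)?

182 → 1² + 8² + 2² = 69
69 → 6² + 9² = 117
117 → 1² + 1² + 7² = 51
51 → 5² + 1² = 26
26 → 2² + 6² = 40
40 → 4² + 0² = 16
16 → 1² + 6² = 37
37 → 3² + 7² = 58
58 → 5² + 8² = 89
89 → 8² + 9² = 145
145 → 1² + 4² + 5² = 42
42 → 4² + 2² = 20
20 → 2² + 0² = 4
4 → 4² = 16  — 16 repeats.
That took 14 steps.

14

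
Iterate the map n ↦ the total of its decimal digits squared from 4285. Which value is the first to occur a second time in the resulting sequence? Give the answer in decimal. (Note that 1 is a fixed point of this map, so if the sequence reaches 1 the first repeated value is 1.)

1

4285 → 4² + 2² + 8² + 5² = 109
109 → 1² + 0² + 9² = 82
82 → 8² + 2² = 68
68 → 6² + 8² = 100
100 → 1² + 0² + 0² = 1  — reached the fixed point 1.
1 → 1, so 1 is the first repeated value.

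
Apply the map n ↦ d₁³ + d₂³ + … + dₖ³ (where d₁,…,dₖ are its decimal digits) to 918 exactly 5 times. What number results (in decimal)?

153

918 → 9³ + 1³ + 8³ = 729 + 1 + 512 = 1242
1242 → 1³ + 2³ + 4³ + 2³ = 1 + 8 + 64 + 8 = 81
81 → 8³ + 1³ = 512 + 1 = 513
513 → 5³ + 1³ + 3³ = 125 + 1 + 27 = 153
153 → 1³ + 5³ + 3³ = 1 + 125 + 27 = 153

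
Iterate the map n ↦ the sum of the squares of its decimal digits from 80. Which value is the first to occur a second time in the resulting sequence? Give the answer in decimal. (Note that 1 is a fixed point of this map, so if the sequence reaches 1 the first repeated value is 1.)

89

80 → 64
64 → 52
52 → 29
29 → 85
85 → 89
89 → 145
145 → 42
42 → 20
20 → 4
4 → 16
16 → 37
37 → 58
58 → 89  — 89 already appeared earlier.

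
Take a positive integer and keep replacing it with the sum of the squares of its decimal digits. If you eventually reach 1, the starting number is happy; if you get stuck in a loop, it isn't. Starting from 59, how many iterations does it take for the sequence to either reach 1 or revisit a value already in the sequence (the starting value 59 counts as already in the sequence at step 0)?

10

59 → 5² + 9² = 25 + 81 = 106
106 → 1² + 0² + 6² = 1 + 0 + 36 = 37
37 → 3² + 7² = 9 + 49 = 58
58 → 5² + 8² = 25 + 64 = 89
89 → 8² + 9² = 64 + 81 = 145
145 → 1² + 4² + 5² = 1 + 16 + 25 = 42
42 → 4² + 2² = 16 + 4 = 20
20 → 2² + 0² = 4 + 0 = 4
4 → 4² = 16
16 → 1² + 6² = 1 + 36 = 37  — 37 repeats.
That took 10 steps.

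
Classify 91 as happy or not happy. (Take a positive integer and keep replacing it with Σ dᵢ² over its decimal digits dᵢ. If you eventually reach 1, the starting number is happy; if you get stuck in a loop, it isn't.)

happy

91 → 9² + 1² = 82
82 → 8² + 2² = 68
68 → 6² + 8² = 100
100 → 1² + 0² + 0² = 1  — reached 1.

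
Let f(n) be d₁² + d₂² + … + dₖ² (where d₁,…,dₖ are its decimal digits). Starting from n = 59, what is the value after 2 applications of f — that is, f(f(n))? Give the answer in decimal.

37

59 → 106
106 → 37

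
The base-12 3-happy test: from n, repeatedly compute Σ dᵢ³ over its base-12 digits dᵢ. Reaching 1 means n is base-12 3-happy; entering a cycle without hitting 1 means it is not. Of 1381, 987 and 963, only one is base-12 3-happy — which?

1381

1381: 1381 → 1073 → 593 → 190 → 1028 → 856 → 1520 → 1728 → 1  — reaches 1 (base-12 3-happy)
987: 987 → 1243 → 1198 → 1539 → 1539  — repeats 1539 (not base-12 3-happy)
963: 963 → 755 → 1464 → 1008 → 343 → 415 → 1351 → 1136 → 1855 → 1344 → 793 → 342 → 288 → 8 → 512 → 755  — repeats 755 (not base-12 3-happy)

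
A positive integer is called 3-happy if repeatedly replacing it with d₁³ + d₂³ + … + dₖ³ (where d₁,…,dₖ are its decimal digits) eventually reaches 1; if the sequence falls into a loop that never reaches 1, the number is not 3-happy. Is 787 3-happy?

787 → 7³ + 8³ + 7³ = 1198
1198 → 1³ + 1³ + 9³ + 8³ = 1243
1243 → 1³ + 2³ + 4³ + 3³ = 100
100 → 1³ + 0³ + 0³ = 1  — reached 1.

3-happy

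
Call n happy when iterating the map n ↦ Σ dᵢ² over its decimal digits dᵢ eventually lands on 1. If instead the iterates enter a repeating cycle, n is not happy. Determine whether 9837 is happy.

happy

9837 → 9² + 8² + 3² + 7² = 203
203 → 2² + 0² + 3² = 13
13 → 1² + 3² = 10
10 → 1² + 0² = 1  — reached 1.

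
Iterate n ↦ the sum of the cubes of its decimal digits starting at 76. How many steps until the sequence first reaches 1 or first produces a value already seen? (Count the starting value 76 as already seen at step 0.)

8

76 → 7³ + 6³ = 559
559 → 5³ + 5³ + 9³ = 979
979 → 9³ + 7³ + 9³ = 1801
1801 → 1³ + 8³ + 0³ + 1³ = 514
514 → 5³ + 1³ + 4³ = 190
190 → 1³ + 9³ + 0³ = 730
730 → 7³ + 3³ + 0³ = 370
370 → 3³ + 7³ + 0³ = 370  — 370 repeats.
That took 8 steps.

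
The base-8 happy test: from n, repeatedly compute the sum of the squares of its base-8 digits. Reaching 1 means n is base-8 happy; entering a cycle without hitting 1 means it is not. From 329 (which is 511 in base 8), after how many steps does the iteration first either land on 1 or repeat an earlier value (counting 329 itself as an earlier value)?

4

329 = (5,1,1)_8 → 5² + 1² + 1² = 27
27 = (3,3)_8 → 3² + 3² = 18
18 = (2,2)_8 → 2² + 2² = 8
8 = (1,0)_8 → 1² + 0² = 1  — reached 1.
That took 4 steps.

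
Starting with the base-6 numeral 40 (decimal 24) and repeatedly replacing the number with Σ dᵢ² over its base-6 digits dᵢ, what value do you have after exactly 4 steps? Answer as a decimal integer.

24 = (4,0)_6 → 4² + 0² = 16
16 = (2,4)_6 → 2² + 4² = 20
20 = (3,2)_6 → 3² + 2² = 13
13 = (2,1)_6 → 2² + 1² = 5

5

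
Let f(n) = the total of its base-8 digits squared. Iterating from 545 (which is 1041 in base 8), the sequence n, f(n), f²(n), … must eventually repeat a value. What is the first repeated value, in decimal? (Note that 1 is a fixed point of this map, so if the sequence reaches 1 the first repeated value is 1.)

1

545 = (1,0,4,1)_8 → 1² + 0² + 4² + 1² = 1 + 0 + 16 + 1 = 18
18 = (2,2)_8 → 2² + 2² = 4 + 4 = 8
8 = (1,0)_8 → 1² + 0² = 1 + 0 = 1  — reached the fixed point 1.
1 → 1, so 1 is the first repeated value.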